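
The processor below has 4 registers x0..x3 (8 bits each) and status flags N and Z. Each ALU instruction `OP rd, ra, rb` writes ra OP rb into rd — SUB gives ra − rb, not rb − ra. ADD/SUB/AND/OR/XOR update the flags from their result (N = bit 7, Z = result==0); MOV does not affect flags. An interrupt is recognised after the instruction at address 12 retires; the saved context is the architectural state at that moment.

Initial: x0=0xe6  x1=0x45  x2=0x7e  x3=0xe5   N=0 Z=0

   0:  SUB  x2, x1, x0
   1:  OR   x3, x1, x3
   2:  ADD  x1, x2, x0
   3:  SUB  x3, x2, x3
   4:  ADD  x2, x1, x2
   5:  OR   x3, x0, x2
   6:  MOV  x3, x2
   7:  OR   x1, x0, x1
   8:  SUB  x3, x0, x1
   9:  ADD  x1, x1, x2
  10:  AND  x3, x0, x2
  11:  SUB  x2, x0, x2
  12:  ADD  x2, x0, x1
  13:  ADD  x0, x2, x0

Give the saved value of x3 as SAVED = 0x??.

SAVED = 0xa4

after  0: x0=0xe6 x1=0x45 x2=0x5f x3=0xe5  N=0 Z=0
after  1: x0=0xe6 x1=0x45 x2=0x5f x3=0xe5  N=1 Z=0
after  2: x0=0xe6 x1=0x45 x2=0x5f x3=0xe5  N=0 Z=0
after  3: x0=0xe6 x1=0x45 x2=0x5f x3=0x7a  N=0 Z=0
after  4: x0=0xe6 x1=0x45 x2=0xa4 x3=0x7a  N=1 Z=0
after  5: x0=0xe6 x1=0x45 x2=0xa4 x3=0xe6  N=1 Z=0
after  6: x0=0xe6 x1=0x45 x2=0xa4 x3=0xa4  N=1 Z=0
after  7: x0=0xe6 x1=0xe7 x2=0xa4 x3=0xa4  N=1 Z=0
after  8: x0=0xe6 x1=0xe7 x2=0xa4 x3=0xff  N=1 Z=0
after  9: x0=0xe6 x1=0x8b x2=0xa4 x3=0xff  N=1 Z=0
after 10: x0=0xe6 x1=0x8b x2=0xa4 x3=0xa4  N=1 Z=0
after 11: x0=0xe6 x1=0x8b x2=0x42 x3=0xa4  N=0 Z=0
after 12: x0=0xe6 x1=0x8b x2=0x71 x3=0xa4  N=0 Z=0
-- IRQ taken; context saved, return-PC = 13 --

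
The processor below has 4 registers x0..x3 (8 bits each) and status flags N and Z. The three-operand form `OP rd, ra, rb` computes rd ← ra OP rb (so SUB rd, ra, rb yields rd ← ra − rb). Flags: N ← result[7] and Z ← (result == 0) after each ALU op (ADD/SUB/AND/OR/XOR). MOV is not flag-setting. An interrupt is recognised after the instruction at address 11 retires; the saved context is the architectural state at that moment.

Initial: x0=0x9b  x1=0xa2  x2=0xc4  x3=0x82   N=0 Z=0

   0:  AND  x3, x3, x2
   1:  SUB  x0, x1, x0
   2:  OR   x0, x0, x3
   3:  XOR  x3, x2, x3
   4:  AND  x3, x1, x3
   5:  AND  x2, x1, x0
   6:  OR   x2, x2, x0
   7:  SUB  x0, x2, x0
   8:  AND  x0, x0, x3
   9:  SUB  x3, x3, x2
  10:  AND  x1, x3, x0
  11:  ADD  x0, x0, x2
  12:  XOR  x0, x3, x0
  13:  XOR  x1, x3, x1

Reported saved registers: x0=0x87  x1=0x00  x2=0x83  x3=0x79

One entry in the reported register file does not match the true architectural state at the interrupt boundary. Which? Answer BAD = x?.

BAD = x2

after  0: x0=0x9b x1=0xa2 x2=0xc4 x3=0x80  N=1 Z=0
after  1: x0=0x07 x1=0xa2 x2=0xc4 x3=0x80  N=0 Z=0
after  2: x0=0x87 x1=0xa2 x2=0xc4 x3=0x80  N=1 Z=0
after  3: x0=0x87 x1=0xa2 x2=0xc4 x3=0x44  N=0 Z=0
after  4: x0=0x87 x1=0xa2 x2=0xc4 x3=0x00  N=0 Z=1
after  5: x0=0x87 x1=0xa2 x2=0x82 x3=0x00  N=1 Z=0
after  6: x0=0x87 x1=0xa2 x2=0x87 x3=0x00  N=1 Z=0
after  7: x0=0x00 x1=0xa2 x2=0x87 x3=0x00  N=0 Z=1
after  8: x0=0x00 x1=0xa2 x2=0x87 x3=0x00  N=0 Z=1
after  9: x0=0x00 x1=0xa2 x2=0x87 x3=0x79  N=0 Z=0
after 10: x0=0x00 x1=0x00 x2=0x87 x3=0x79  N=0 Z=1
after 11: x0=0x87 x1=0x00 x2=0x87 x3=0x79  N=1 Z=0
-- IRQ taken; context saved, return-PC = 12 --
mismatch: x2: reported 0x83 vs actual 0x87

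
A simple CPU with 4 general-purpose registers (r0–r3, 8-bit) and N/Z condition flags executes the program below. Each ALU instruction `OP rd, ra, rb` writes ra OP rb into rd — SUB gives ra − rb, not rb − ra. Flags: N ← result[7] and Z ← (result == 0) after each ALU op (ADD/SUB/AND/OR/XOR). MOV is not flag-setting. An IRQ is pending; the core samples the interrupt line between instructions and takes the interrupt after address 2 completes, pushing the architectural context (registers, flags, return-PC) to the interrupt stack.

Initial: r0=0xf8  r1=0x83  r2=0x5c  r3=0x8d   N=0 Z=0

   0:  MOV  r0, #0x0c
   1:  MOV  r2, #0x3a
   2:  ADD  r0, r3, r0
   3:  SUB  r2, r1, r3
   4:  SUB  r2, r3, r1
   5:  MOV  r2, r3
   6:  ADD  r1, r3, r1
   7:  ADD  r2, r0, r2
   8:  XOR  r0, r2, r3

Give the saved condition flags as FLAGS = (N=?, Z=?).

after  0: r0=0x0c r1=0x83 r2=0x5c r3=0x8d  N=0 Z=0
after  1: r0=0x0c r1=0x83 r2=0x3a r3=0x8d  N=0 Z=0
after  2: r0=0x99 r1=0x83 r2=0x3a r3=0x8d  N=1 Z=0
-- IRQ taken; context saved, return-PC = 3 --

FLAGS = (N=1, Z=0)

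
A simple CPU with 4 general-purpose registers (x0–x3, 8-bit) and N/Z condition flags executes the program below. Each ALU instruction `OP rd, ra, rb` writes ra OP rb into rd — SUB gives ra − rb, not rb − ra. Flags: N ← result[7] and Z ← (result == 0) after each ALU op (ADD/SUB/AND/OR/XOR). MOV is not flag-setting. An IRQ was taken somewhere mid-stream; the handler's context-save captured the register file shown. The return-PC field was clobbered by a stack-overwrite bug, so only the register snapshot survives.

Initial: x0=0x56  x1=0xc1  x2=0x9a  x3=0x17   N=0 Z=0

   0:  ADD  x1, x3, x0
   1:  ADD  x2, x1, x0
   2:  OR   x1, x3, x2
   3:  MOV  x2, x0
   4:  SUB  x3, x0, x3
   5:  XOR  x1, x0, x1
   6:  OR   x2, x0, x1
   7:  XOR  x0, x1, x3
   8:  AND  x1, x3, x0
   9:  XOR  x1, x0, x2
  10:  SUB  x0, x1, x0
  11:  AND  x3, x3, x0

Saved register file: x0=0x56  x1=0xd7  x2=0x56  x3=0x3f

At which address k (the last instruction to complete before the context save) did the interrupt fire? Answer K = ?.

K = 4

after  0: x0=0x56 x1=0x6d x2=0x9a x3=0x17  N=0 Z=0
after  1: x0=0x56 x1=0x6d x2=0xc3 x3=0x17  N=1 Z=0
after  2: x0=0x56 x1=0xd7 x2=0xc3 x3=0x17  N=1 Z=0
after  3: x0=0x56 x1=0xd7 x2=0x56 x3=0x17  N=1 Z=0
after  4: x0=0x56 x1=0xd7 x2=0x56 x3=0x3f  N=0 Z=0
-- IRQ taken; context saved, return-PC = 5 --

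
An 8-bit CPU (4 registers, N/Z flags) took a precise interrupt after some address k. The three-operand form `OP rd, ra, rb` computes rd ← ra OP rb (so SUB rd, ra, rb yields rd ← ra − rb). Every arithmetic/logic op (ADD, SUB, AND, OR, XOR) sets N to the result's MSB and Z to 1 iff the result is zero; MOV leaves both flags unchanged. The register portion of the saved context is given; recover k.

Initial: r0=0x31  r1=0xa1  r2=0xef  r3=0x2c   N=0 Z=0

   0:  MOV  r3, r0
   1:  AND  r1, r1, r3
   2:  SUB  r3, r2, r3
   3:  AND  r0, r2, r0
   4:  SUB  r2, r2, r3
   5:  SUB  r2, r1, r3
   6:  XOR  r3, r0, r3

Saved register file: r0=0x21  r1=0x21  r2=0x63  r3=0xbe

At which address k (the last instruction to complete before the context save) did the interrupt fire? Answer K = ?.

K = 5

after  0: r0=0x31 r1=0xa1 r2=0xef r3=0x31  N=0 Z=0
after  1: r0=0x31 r1=0x21 r2=0xef r3=0x31  N=0 Z=0
after  2: r0=0x31 r1=0x21 r2=0xef r3=0xbe  N=1 Z=0
after  3: r0=0x21 r1=0x21 r2=0xef r3=0xbe  N=0 Z=0
after  4: r0=0x21 r1=0x21 r2=0x31 r3=0xbe  N=0 Z=0
after  5: r0=0x21 r1=0x21 r2=0x63 r3=0xbe  N=0 Z=0
-- IRQ taken; context saved, return-PC = 6 --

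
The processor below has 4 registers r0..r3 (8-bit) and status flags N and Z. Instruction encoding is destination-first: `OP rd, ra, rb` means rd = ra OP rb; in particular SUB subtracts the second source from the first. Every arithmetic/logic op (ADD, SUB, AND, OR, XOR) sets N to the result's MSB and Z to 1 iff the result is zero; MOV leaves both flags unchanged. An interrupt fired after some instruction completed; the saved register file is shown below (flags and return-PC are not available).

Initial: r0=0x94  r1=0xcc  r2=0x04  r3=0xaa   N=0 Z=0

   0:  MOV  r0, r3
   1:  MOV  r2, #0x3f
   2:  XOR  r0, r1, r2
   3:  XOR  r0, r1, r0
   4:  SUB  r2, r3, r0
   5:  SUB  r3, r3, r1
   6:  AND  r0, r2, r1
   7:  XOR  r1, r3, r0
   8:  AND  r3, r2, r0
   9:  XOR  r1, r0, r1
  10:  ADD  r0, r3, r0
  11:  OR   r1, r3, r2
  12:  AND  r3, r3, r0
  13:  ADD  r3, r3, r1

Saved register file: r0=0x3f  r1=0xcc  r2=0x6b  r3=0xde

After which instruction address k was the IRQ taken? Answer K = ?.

after  0: r0=0xaa r1=0xcc r2=0x04 r3=0xaa  N=0 Z=0
after  1: r0=0xaa r1=0xcc r2=0x3f r3=0xaa  N=0 Z=0
after  2: r0=0xf3 r1=0xcc r2=0x3f r3=0xaa  N=1 Z=0
after  3: r0=0x3f r1=0xcc r2=0x3f r3=0xaa  N=0 Z=0
after  4: r0=0x3f r1=0xcc r2=0x6b r3=0xaa  N=0 Z=0
after  5: r0=0x3f r1=0xcc r2=0x6b r3=0xde  N=1 Z=0
-- IRQ taken; context saved, return-PC = 6 --

K = 5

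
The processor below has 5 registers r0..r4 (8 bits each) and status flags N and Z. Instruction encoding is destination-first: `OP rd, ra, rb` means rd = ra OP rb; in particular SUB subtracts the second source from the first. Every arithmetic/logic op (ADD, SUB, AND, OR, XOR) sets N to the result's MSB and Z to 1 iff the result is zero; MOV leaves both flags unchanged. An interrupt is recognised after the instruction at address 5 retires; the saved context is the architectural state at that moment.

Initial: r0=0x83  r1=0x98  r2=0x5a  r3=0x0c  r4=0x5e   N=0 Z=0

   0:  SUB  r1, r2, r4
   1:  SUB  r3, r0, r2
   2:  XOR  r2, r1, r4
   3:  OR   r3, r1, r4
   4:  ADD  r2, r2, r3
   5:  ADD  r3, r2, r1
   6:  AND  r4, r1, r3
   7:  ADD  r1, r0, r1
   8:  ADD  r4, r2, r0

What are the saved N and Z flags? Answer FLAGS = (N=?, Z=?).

FLAGS = (N=1, Z=0)

after  0: r0=0x83 r1=0xfc r2=0x5a r3=0x0c r4=0x5e  N=1 Z=0
after  1: r0=0x83 r1=0xfc r2=0x5a r3=0x29 r4=0x5e  N=0 Z=0
after  2: r0=0x83 r1=0xfc r2=0xa2 r3=0x29 r4=0x5e  N=1 Z=0
after  3: r0=0x83 r1=0xfc r2=0xa2 r3=0xfe r4=0x5e  N=1 Z=0
after  4: r0=0x83 r1=0xfc r2=0xa0 r3=0xfe r4=0x5e  N=1 Z=0
after  5: r0=0x83 r1=0xfc r2=0xa0 r3=0x9c r4=0x5e  N=1 Z=0
-- IRQ taken; context saved, return-PC = 6 --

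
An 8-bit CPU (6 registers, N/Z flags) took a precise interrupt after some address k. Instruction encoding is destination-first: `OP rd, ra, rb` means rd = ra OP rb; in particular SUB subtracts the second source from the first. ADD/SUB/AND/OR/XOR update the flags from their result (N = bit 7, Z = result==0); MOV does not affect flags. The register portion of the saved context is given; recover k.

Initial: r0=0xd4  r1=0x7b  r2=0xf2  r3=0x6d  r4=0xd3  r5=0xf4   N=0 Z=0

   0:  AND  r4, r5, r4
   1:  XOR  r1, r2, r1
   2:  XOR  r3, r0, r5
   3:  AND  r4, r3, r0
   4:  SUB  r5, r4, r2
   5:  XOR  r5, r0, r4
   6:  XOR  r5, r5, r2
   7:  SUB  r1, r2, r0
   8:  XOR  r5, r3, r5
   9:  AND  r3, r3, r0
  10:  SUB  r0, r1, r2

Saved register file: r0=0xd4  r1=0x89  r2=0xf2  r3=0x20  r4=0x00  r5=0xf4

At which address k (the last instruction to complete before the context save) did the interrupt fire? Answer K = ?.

K = 3

after  0: r0=0xd4 r1=0x7b r2=0xf2 r3=0x6d r4=0xd0 r5=0xf4  N=1 Z=0
after  1: r0=0xd4 r1=0x89 r2=0xf2 r3=0x6d r4=0xd0 r5=0xf4  N=1 Z=0
after  2: r0=0xd4 r1=0x89 r2=0xf2 r3=0x20 r4=0xd0 r5=0xf4  N=0 Z=0
after  3: r0=0xd4 r1=0x89 r2=0xf2 r3=0x20 r4=0x00 r5=0xf4  N=0 Z=1
-- IRQ taken; context saved, return-PC = 4 --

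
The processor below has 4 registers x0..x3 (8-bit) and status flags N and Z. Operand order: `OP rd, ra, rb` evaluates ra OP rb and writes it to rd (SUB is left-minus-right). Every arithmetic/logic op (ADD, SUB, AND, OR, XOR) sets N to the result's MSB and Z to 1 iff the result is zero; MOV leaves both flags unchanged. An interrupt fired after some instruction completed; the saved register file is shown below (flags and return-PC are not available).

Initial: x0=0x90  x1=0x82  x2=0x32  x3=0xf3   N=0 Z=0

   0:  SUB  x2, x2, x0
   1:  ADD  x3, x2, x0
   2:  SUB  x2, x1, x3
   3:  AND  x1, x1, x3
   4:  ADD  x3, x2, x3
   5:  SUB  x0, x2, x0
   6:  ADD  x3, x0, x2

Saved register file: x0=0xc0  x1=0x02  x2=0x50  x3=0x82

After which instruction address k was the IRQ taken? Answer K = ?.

K = 5

after  0: x0=0x90 x1=0x82 x2=0xa2 x3=0xf3  N=1 Z=0
after  1: x0=0x90 x1=0x82 x2=0xa2 x3=0x32  N=0 Z=0
after  2: x0=0x90 x1=0x82 x2=0x50 x3=0x32  N=0 Z=0
after  3: x0=0x90 x1=0x02 x2=0x50 x3=0x32  N=0 Z=0
after  4: x0=0x90 x1=0x02 x2=0x50 x3=0x82  N=1 Z=0
after  5: x0=0xc0 x1=0x02 x2=0x50 x3=0x82  N=1 Z=0
-- IRQ taken; context saved, return-PC = 6 --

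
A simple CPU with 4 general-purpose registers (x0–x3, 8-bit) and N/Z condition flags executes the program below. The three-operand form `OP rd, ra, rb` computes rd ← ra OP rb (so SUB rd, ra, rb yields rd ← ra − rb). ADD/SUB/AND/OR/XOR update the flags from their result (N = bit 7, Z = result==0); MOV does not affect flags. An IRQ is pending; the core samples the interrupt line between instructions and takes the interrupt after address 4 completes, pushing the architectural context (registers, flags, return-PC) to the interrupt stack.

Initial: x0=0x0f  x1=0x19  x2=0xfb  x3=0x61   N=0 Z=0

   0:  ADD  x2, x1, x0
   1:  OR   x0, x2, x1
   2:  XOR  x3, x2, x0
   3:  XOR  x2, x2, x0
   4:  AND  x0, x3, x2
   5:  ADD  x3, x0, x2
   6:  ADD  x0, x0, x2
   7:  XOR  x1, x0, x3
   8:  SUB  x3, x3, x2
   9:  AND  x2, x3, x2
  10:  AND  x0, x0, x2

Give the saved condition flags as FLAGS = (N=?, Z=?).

FLAGS = (N=0, Z=0)

after  0: x0=0x0f x1=0x19 x2=0x28 x3=0x61  N=0 Z=0
after  1: x0=0x39 x1=0x19 x2=0x28 x3=0x61  N=0 Z=0
after  2: x0=0x39 x1=0x19 x2=0x28 x3=0x11  N=0 Z=0
after  3: x0=0x39 x1=0x19 x2=0x11 x3=0x11  N=0 Z=0
after  4: x0=0x11 x1=0x19 x2=0x11 x3=0x11  N=0 Z=0
-- IRQ taken; context saved, return-PC = 5 --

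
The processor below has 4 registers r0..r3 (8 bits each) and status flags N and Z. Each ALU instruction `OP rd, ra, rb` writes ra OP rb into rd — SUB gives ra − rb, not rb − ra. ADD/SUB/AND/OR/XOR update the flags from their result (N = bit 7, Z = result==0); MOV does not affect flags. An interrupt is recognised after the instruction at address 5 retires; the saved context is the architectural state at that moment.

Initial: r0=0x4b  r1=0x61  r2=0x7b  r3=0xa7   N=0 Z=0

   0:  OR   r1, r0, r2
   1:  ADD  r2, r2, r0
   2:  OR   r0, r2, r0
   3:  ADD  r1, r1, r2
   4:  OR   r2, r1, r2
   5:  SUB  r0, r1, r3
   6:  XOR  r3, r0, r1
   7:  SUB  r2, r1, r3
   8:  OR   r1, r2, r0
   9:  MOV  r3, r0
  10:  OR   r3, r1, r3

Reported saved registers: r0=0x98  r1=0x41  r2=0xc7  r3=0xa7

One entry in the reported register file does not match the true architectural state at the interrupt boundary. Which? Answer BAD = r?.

after  0: r0=0x4b r1=0x7b r2=0x7b r3=0xa7  N=0 Z=0
after  1: r0=0x4b r1=0x7b r2=0xc6 r3=0xa7  N=1 Z=0
after  2: r0=0xcf r1=0x7b r2=0xc6 r3=0xa7  N=1 Z=0
after  3: r0=0xcf r1=0x41 r2=0xc6 r3=0xa7  N=0 Z=0
after  4: r0=0xcf r1=0x41 r2=0xc7 r3=0xa7  N=1 Z=0
after  5: r0=0x9a r1=0x41 r2=0xc7 r3=0xa7  N=1 Z=0
-- IRQ taken; context saved, return-PC = 6 --
mismatch: r0: reported 0x98 vs actual 0x9a

BAD = r0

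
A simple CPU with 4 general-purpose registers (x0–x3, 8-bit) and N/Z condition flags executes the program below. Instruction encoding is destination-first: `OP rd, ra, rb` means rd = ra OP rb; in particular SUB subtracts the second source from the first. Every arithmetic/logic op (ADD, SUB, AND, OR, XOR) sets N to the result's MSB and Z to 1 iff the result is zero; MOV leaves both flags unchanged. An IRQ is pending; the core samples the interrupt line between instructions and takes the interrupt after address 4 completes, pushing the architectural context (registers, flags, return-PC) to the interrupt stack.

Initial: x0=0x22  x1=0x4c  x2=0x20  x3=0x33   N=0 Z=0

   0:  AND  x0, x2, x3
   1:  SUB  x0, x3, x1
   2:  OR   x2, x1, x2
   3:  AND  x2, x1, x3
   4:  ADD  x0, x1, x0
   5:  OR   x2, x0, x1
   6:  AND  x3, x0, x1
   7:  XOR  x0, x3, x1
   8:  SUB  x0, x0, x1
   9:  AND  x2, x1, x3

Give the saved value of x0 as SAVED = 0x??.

SAVED = 0x33

after  0: x0=0x20 x1=0x4c x2=0x20 x3=0x33  N=0 Z=0
after  1: x0=0xe7 x1=0x4c x2=0x20 x3=0x33  N=1 Z=0
after  2: x0=0xe7 x1=0x4c x2=0x6c x3=0x33  N=0 Z=0
after  3: x0=0xe7 x1=0x4c x2=0x00 x3=0x33  N=0 Z=1
after  4: x0=0x33 x1=0x4c x2=0x00 x3=0x33  N=0 Z=0
-- IRQ taken; context saved, return-PC = 5 --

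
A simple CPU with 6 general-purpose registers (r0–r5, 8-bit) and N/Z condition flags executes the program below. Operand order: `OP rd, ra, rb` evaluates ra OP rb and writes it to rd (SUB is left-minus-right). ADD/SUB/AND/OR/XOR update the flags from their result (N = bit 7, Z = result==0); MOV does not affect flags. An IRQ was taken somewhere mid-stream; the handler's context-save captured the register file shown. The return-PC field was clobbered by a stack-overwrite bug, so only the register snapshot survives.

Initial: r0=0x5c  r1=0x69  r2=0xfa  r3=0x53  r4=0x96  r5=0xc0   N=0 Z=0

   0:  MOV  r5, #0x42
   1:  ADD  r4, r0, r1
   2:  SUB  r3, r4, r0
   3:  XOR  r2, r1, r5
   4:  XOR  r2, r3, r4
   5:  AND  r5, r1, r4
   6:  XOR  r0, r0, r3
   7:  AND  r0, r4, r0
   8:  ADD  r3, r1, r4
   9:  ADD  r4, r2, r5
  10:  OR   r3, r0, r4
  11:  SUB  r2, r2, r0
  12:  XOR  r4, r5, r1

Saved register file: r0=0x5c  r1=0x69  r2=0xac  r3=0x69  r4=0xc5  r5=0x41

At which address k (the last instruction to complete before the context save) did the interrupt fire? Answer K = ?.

K = 5

after  0: r0=0x5c r1=0x69 r2=0xfa r3=0x53 r4=0x96 r5=0x42  N=0 Z=0
after  1: r0=0x5c r1=0x69 r2=0xfa r3=0x53 r4=0xc5 r5=0x42  N=1 Z=0
after  2: r0=0x5c r1=0x69 r2=0xfa r3=0x69 r4=0xc5 r5=0x42  N=0 Z=0
after  3: r0=0x5c r1=0x69 r2=0x2b r3=0x69 r4=0xc5 r5=0x42  N=0 Z=0
after  4: r0=0x5c r1=0x69 r2=0xac r3=0x69 r4=0xc5 r5=0x42  N=1 Z=0
after  5: r0=0x5c r1=0x69 r2=0xac r3=0x69 r4=0xc5 r5=0x41  N=0 Z=0
-- IRQ taken; context saved, return-PC = 6 --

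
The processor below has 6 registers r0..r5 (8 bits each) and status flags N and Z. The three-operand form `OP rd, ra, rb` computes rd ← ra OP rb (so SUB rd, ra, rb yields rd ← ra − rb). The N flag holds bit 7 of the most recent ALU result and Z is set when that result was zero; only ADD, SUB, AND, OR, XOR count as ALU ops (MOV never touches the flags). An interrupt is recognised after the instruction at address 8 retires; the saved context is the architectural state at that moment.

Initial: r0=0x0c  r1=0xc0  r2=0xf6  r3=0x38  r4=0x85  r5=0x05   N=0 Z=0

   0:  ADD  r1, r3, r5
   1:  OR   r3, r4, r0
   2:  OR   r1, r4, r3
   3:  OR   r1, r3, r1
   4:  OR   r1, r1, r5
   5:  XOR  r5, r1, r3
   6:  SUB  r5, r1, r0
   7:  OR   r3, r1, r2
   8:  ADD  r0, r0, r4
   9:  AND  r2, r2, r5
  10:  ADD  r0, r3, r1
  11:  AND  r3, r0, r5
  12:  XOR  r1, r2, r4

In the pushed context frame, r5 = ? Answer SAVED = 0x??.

SAVED = 0x81

after  0: r0=0x0c r1=0x3d r2=0xf6 r3=0x38 r4=0x85 r5=0x05  N=0 Z=0
after  1: r0=0x0c r1=0x3d r2=0xf6 r3=0x8d r4=0x85 r5=0x05  N=1 Z=0
after  2: r0=0x0c r1=0x8d r2=0xf6 r3=0x8d r4=0x85 r5=0x05  N=1 Z=0
after  3: r0=0x0c r1=0x8d r2=0xf6 r3=0x8d r4=0x85 r5=0x05  N=1 Z=0
after  4: r0=0x0c r1=0x8d r2=0xf6 r3=0x8d r4=0x85 r5=0x05  N=1 Z=0
after  5: r0=0x0c r1=0x8d r2=0xf6 r3=0x8d r4=0x85 r5=0x00  N=0 Z=1
after  6: r0=0x0c r1=0x8d r2=0xf6 r3=0x8d r4=0x85 r5=0x81  N=1 Z=0
after  7: r0=0x0c r1=0x8d r2=0xf6 r3=0xff r4=0x85 r5=0x81  N=1 Z=0
after  8: r0=0x91 r1=0x8d r2=0xf6 r3=0xff r4=0x85 r5=0x81  N=1 Z=0
-- IRQ taken; context saved, return-PC = 9 --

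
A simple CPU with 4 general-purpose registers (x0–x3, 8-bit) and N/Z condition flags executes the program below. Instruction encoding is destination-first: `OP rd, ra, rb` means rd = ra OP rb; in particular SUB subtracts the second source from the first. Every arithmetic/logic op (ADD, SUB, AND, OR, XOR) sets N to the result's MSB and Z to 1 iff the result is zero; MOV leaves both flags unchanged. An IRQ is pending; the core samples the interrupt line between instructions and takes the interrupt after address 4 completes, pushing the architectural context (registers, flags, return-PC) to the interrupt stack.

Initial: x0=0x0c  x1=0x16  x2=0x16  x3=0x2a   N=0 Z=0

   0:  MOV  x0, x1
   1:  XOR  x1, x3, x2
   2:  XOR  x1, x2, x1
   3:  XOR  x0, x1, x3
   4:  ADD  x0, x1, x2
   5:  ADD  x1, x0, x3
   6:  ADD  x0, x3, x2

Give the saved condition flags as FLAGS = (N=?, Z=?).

FLAGS = (N=0, Z=0)

after  0: x0=0x16 x1=0x16 x2=0x16 x3=0x2a  N=0 Z=0
after  1: x0=0x16 x1=0x3c x2=0x16 x3=0x2a  N=0 Z=0
after  2: x0=0x16 x1=0x2a x2=0x16 x3=0x2a  N=0 Z=0
after  3: x0=0x00 x1=0x2a x2=0x16 x3=0x2a  N=0 Z=1
after  4: x0=0x40 x1=0x2a x2=0x16 x3=0x2a  N=0 Z=0
-- IRQ taken; context saved, return-PC = 5 --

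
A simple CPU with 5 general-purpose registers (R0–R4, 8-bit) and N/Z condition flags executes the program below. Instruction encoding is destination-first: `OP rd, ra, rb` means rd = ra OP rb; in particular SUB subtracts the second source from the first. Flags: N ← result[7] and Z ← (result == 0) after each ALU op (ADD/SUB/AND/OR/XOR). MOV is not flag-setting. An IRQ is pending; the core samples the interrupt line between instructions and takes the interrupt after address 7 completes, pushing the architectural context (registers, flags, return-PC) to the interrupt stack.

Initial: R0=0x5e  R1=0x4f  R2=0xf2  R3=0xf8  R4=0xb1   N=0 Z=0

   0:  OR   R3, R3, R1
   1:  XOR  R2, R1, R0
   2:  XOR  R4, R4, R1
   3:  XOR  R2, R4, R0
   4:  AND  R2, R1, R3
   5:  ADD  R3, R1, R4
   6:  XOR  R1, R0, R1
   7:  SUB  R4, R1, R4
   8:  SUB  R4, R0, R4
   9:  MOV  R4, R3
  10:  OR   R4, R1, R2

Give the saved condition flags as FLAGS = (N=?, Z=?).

FLAGS = (N=0, Z=0)

after  0: R0=0x5e R1=0x4f R2=0xf2 R3=0xff R4=0xb1  N=1 Z=0
after  1: R0=0x5e R1=0x4f R2=0x11 R3=0xff R4=0xb1  N=0 Z=0
after  2: R0=0x5e R1=0x4f R2=0x11 R3=0xff R4=0xfe  N=1 Z=0
after  3: R0=0x5e R1=0x4f R2=0xa0 R3=0xff R4=0xfe  N=1 Z=0
after  4: R0=0x5e R1=0x4f R2=0x4f R3=0xff R4=0xfe  N=0 Z=0
after  5: R0=0x5e R1=0x4f R2=0x4f R3=0x4d R4=0xfe  N=0 Z=0
after  6: R0=0x5e R1=0x11 R2=0x4f R3=0x4d R4=0xfe  N=0 Z=0
after  7: R0=0x5e R1=0x11 R2=0x4f R3=0x4d R4=0x13  N=0 Z=0
-- IRQ taken; context saved, return-PC = 8 --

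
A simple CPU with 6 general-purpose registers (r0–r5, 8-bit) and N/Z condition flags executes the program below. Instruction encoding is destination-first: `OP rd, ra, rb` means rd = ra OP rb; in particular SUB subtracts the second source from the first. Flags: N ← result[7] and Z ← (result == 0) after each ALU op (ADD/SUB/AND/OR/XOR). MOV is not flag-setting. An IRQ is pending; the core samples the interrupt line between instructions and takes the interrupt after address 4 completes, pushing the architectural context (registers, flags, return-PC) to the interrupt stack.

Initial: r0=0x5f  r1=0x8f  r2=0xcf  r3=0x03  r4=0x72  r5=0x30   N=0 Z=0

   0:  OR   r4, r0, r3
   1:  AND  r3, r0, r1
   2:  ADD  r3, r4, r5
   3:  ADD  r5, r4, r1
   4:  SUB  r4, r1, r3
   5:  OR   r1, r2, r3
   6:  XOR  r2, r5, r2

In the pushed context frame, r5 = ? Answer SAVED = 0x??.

after  0: r0=0x5f r1=0x8f r2=0xcf r3=0x03 r4=0x5f r5=0x30  N=0 Z=0
after  1: r0=0x5f r1=0x8f r2=0xcf r3=0x0f r4=0x5f r5=0x30  N=0 Z=0
after  2: r0=0x5f r1=0x8f r2=0xcf r3=0x8f r4=0x5f r5=0x30  N=1 Z=0
after  3: r0=0x5f r1=0x8f r2=0xcf r3=0x8f r4=0x5f r5=0xee  N=1 Z=0
after  4: r0=0x5f r1=0x8f r2=0xcf r3=0x8f r4=0x00 r5=0xee  N=0 Z=1
-- IRQ taken; context saved, return-PC = 5 --

SAVED = 0xee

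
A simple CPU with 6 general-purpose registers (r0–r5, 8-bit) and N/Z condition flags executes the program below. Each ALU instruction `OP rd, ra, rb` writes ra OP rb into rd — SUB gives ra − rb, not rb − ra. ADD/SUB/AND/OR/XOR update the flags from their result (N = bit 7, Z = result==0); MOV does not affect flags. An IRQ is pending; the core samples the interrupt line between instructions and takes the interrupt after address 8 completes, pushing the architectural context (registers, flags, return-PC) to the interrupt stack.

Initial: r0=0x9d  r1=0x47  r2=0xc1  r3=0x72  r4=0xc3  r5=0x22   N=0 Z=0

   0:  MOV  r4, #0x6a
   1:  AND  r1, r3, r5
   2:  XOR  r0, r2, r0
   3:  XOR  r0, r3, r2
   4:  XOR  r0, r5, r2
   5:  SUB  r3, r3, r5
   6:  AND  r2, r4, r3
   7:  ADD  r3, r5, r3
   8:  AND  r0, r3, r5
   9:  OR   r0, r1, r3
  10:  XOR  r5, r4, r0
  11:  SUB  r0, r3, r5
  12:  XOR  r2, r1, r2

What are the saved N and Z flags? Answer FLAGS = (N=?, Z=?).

FLAGS = (N=0, Z=0)

after  0: r0=0x9d r1=0x47 r2=0xc1 r3=0x72 r4=0x6a r5=0x22  N=0 Z=0
after  1: r0=0x9d r1=0x22 r2=0xc1 r3=0x72 r4=0x6a r5=0x22  N=0 Z=0
after  2: r0=0x5c r1=0x22 r2=0xc1 r3=0x72 r4=0x6a r5=0x22  N=0 Z=0
after  3: r0=0xb3 r1=0x22 r2=0xc1 r3=0x72 r4=0x6a r5=0x22  N=1 Z=0
after  4: r0=0xe3 r1=0x22 r2=0xc1 r3=0x72 r4=0x6a r5=0x22  N=1 Z=0
after  5: r0=0xe3 r1=0x22 r2=0xc1 r3=0x50 r4=0x6a r5=0x22  N=0 Z=0
after  6: r0=0xe3 r1=0x22 r2=0x40 r3=0x50 r4=0x6a r5=0x22  N=0 Z=0
after  7: r0=0xe3 r1=0x22 r2=0x40 r3=0x72 r4=0x6a r5=0x22  N=0 Z=0
after  8: r0=0x22 r1=0x22 r2=0x40 r3=0x72 r4=0x6a r5=0x22  N=0 Z=0
-- IRQ taken; context saved, return-PC = 9 --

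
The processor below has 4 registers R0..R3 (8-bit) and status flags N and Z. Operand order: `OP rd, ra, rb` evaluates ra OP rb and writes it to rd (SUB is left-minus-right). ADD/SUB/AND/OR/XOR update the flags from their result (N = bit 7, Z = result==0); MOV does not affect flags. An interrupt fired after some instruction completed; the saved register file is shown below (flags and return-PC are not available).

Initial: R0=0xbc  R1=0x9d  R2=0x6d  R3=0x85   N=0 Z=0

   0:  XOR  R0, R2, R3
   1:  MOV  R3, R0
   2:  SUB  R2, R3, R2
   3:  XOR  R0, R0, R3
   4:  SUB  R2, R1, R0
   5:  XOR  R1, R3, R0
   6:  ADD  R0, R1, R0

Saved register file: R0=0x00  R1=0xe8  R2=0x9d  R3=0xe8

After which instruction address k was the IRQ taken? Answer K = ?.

after  0: R0=0xe8 R1=0x9d R2=0x6d R3=0x85  N=1 Z=0
after  1: R0=0xe8 R1=0x9d R2=0x6d R3=0xe8  N=1 Z=0
after  2: R0=0xe8 R1=0x9d R2=0x7b R3=0xe8  N=0 Z=0
after  3: R0=0x00 R1=0x9d R2=0x7b R3=0xe8  N=0 Z=1
after  4: R0=0x00 R1=0x9d R2=0x9d R3=0xe8  N=1 Z=0
after  5: R0=0x00 R1=0xe8 R2=0x9d R3=0xe8  N=1 Z=0
-- IRQ taken; context saved, return-PC = 6 --

K = 5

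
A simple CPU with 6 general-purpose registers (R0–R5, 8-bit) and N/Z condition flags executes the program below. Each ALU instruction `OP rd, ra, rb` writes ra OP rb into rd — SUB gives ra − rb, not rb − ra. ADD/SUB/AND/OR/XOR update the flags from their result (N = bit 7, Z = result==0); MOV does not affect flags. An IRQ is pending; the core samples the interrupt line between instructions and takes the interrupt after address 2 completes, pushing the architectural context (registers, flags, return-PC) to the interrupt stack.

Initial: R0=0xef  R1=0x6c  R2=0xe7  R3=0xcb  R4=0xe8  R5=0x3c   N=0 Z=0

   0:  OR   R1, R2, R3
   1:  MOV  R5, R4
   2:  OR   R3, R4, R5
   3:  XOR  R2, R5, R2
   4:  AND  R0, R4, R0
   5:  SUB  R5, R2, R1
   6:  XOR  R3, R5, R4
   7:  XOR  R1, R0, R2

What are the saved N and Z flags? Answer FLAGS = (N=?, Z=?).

FLAGS = (N=1, Z=0)

after  0: R0=0xef R1=0xef R2=0xe7 R3=0xcb R4=0xe8 R5=0x3c  N=1 Z=0
after  1: R0=0xef R1=0xef R2=0xe7 R3=0xcb R4=0xe8 R5=0xe8  N=1 Z=0
after  2: R0=0xef R1=0xef R2=0xe7 R3=0xe8 R4=0xe8 R5=0xe8  N=1 Z=0
-- IRQ taken; context saved, return-PC = 3 --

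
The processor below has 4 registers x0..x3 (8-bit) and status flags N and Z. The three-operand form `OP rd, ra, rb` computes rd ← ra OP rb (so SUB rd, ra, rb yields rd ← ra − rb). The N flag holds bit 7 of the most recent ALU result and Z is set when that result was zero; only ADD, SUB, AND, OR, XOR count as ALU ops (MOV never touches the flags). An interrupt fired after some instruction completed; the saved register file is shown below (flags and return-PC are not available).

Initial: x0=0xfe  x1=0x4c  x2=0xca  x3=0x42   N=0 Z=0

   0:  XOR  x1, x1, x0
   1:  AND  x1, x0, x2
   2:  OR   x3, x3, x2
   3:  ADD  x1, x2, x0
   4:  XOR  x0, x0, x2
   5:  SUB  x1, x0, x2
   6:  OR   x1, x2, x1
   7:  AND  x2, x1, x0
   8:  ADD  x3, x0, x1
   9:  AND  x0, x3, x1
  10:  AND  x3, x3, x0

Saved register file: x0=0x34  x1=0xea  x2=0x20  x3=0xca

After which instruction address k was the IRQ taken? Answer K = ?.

K = 7

after  0: x0=0xfe x1=0xb2 x2=0xca x3=0x42  N=1 Z=0
after  1: x0=0xfe x1=0xca x2=0xca x3=0x42  N=1 Z=0
after  2: x0=0xfe x1=0xca x2=0xca x3=0xca  N=1 Z=0
after  3: x0=0xfe x1=0xc8 x2=0xca x3=0xca  N=1 Z=0
after  4: x0=0x34 x1=0xc8 x2=0xca x3=0xca  N=0 Z=0
after  5: x0=0x34 x1=0x6a x2=0xca x3=0xca  N=0 Z=0
after  6: x0=0x34 x1=0xea x2=0xca x3=0xca  N=1 Z=0
after  7: x0=0x34 x1=0xea x2=0x20 x3=0xca  N=0 Z=0
-- IRQ taken; context saved, return-PC = 8 --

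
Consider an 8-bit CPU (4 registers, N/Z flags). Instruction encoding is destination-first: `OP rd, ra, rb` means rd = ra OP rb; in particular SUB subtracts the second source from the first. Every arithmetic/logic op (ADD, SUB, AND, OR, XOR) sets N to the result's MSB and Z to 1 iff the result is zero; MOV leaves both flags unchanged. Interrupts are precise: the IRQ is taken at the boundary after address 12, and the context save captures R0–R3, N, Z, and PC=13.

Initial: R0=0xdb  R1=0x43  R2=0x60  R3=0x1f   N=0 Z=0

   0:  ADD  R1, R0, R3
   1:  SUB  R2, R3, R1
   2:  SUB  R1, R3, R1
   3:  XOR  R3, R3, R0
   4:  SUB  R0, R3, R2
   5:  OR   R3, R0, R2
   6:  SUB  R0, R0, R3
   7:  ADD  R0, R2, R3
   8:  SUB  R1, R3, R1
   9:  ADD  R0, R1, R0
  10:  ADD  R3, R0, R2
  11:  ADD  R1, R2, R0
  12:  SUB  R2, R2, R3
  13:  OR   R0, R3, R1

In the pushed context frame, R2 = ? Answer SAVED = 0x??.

SAVED = 0x82

after  0: R0=0xdb R1=0xfa R2=0x60 R3=0x1f  N=1 Z=0
after  1: R0=0xdb R1=0xfa R2=0x25 R3=0x1f  N=0 Z=0
after  2: R0=0xdb R1=0x25 R2=0x25 R3=0x1f  N=0 Z=0
after  3: R0=0xdb R1=0x25 R2=0x25 R3=0xc4  N=1 Z=0
after  4: R0=0x9f R1=0x25 R2=0x25 R3=0xc4  N=1 Z=0
after  5: R0=0x9f R1=0x25 R2=0x25 R3=0xbf  N=1 Z=0
after  6: R0=0xe0 R1=0x25 R2=0x25 R3=0xbf  N=1 Z=0
after  7: R0=0xe4 R1=0x25 R2=0x25 R3=0xbf  N=1 Z=0
after  8: R0=0xe4 R1=0x9a R2=0x25 R3=0xbf  N=1 Z=0
after  9: R0=0x7e R1=0x9a R2=0x25 R3=0xbf  N=0 Z=0
after 10: R0=0x7e R1=0x9a R2=0x25 R3=0xa3  N=1 Z=0
after 11: R0=0x7e R1=0xa3 R2=0x25 R3=0xa3  N=1 Z=0
after 12: R0=0x7e R1=0xa3 R2=0x82 R3=0xa3  N=1 Z=0
-- IRQ taken; context saved, return-PC = 13 --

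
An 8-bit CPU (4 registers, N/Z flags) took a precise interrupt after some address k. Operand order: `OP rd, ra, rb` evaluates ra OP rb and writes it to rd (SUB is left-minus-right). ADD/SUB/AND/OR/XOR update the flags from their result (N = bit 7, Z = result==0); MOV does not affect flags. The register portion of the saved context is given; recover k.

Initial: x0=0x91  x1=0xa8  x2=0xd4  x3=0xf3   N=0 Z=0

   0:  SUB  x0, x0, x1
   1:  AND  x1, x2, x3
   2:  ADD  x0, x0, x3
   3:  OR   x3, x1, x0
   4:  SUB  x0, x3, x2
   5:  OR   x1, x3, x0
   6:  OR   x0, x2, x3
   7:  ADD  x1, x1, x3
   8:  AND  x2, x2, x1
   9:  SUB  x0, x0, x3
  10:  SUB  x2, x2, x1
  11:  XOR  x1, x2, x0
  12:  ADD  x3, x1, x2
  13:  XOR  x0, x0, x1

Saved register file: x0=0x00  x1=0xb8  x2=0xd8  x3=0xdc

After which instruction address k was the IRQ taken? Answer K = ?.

after  0: x0=0xe9 x1=0xa8 x2=0xd4 x3=0xf3  N=1 Z=0
after  1: x0=0xe9 x1=0xd0 x2=0xd4 x3=0xf3  N=1 Z=0
after  2: x0=0xdc x1=0xd0 x2=0xd4 x3=0xf3  N=1 Z=0
after  3: x0=0xdc x1=0xd0 x2=0xd4 x3=0xdc  N=1 Z=0
after  4: x0=0x08 x1=0xd0 x2=0xd4 x3=0xdc  N=0 Z=0
after  5: x0=0x08 x1=0xdc x2=0xd4 x3=0xdc  N=1 Z=0
after  6: x0=0xdc x1=0xdc x2=0xd4 x3=0xdc  N=1 Z=0
after  7: x0=0xdc x1=0xb8 x2=0xd4 x3=0xdc  N=1 Z=0
after  8: x0=0xdc x1=0xb8 x2=0x90 x3=0xdc  N=1 Z=0
after  9: x0=0x00 x1=0xb8 x2=0x90 x3=0xdc  N=0 Z=1
after 10: x0=0x00 x1=0xb8 x2=0xd8 x3=0xdc  N=1 Z=0
-- IRQ taken; context saved, return-PC = 11 --

K = 10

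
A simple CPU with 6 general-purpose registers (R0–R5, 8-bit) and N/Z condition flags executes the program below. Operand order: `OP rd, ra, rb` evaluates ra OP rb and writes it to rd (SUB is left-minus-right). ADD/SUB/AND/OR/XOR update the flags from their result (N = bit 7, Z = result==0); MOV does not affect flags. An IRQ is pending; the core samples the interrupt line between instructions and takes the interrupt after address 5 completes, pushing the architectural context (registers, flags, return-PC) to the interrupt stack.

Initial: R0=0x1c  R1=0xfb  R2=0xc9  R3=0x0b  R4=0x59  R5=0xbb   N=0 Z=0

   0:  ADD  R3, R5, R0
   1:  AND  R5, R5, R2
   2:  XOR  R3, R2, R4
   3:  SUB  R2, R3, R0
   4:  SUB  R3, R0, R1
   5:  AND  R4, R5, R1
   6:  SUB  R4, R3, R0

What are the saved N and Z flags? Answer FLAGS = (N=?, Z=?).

FLAGS = (N=1, Z=0)

after  0: R0=0x1c R1=0xfb R2=0xc9 R3=0xd7 R4=0x59 R5=0xbb  N=1 Z=0
after  1: R0=0x1c R1=0xfb R2=0xc9 R3=0xd7 R4=0x59 R5=0x89  N=1 Z=0
after  2: R0=0x1c R1=0xfb R2=0xc9 R3=0x90 R4=0x59 R5=0x89  N=1 Z=0
after  3: R0=0x1c R1=0xfb R2=0x74 R3=0x90 R4=0x59 R5=0x89  N=0 Z=0
after  4: R0=0x1c R1=0xfb R2=0x74 R3=0x21 R4=0x59 R5=0x89  N=0 Z=0
after  5: R0=0x1c R1=0xfb R2=0x74 R3=0x21 R4=0x89 R5=0x89  N=1 Z=0
-- IRQ taken; context saved, return-PC = 6 --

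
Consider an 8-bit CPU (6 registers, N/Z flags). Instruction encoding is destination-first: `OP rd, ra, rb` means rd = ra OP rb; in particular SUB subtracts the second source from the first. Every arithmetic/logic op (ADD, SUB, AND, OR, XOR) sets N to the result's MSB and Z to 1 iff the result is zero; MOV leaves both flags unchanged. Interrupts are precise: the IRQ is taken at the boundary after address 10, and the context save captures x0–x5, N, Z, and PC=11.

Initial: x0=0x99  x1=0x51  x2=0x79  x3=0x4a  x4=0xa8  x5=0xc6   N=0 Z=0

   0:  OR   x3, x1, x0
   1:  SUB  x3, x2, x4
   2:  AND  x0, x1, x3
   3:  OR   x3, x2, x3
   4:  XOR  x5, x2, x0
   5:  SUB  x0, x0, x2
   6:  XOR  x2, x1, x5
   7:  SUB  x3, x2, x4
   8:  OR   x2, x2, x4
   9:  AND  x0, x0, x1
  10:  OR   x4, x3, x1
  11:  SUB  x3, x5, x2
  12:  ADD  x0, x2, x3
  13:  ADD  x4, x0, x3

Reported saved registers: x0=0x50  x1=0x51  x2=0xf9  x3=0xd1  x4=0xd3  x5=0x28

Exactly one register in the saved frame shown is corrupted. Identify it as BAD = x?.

BAD = x4

after  0: x0=0x99 x1=0x51 x2=0x79 x3=0xd9 x4=0xa8 x5=0xc6  N=1 Z=0
after  1: x0=0x99 x1=0x51 x2=0x79 x3=0xd1 x4=0xa8 x5=0xc6  N=1 Z=0
after  2: x0=0x51 x1=0x51 x2=0x79 x3=0xd1 x4=0xa8 x5=0xc6  N=0 Z=0
after  3: x0=0x51 x1=0x51 x2=0x79 x3=0xf9 x4=0xa8 x5=0xc6  N=1 Z=0
after  4: x0=0x51 x1=0x51 x2=0x79 x3=0xf9 x4=0xa8 x5=0x28  N=0 Z=0
after  5: x0=0xd8 x1=0x51 x2=0x79 x3=0xf9 x4=0xa8 x5=0x28  N=1 Z=0
after  6: x0=0xd8 x1=0x51 x2=0x79 x3=0xf9 x4=0xa8 x5=0x28  N=0 Z=0
after  7: x0=0xd8 x1=0x51 x2=0x79 x3=0xd1 x4=0xa8 x5=0x28  N=1 Z=0
after  8: x0=0xd8 x1=0x51 x2=0xf9 x3=0xd1 x4=0xa8 x5=0x28  N=1 Z=0
after  9: x0=0x50 x1=0x51 x2=0xf9 x3=0xd1 x4=0xa8 x5=0x28  N=0 Z=0
after 10: x0=0x50 x1=0x51 x2=0xf9 x3=0xd1 x4=0xd1 x5=0x28  N=1 Z=0
-- IRQ taken; context saved, return-PC = 11 --
mismatch: x4: reported 0xd3 vs actual 0xd1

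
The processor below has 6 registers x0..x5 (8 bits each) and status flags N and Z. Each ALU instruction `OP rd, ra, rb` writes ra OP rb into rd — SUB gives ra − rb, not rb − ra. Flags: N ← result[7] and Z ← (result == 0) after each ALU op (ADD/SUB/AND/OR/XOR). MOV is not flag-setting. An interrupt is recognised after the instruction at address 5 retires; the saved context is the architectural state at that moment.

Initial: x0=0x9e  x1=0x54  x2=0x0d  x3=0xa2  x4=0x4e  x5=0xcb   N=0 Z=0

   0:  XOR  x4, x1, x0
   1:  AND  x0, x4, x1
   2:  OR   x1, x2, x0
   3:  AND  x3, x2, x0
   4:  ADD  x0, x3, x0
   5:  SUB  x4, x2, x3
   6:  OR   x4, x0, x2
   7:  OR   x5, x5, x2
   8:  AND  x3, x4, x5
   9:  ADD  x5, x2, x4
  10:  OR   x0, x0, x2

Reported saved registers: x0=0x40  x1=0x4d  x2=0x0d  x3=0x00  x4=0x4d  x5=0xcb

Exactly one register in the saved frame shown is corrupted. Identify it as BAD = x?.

after  0: x0=0x9e x1=0x54 x2=0x0d x3=0xa2 x4=0xca x5=0xcb  N=1 Z=0
after  1: x0=0x40 x1=0x54 x2=0x0d x3=0xa2 x4=0xca x5=0xcb  N=0 Z=0
after  2: x0=0x40 x1=0x4d x2=0x0d x3=0xa2 x4=0xca x5=0xcb  N=0 Z=0
after  3: x0=0x40 x1=0x4d x2=0x0d x3=0x00 x4=0xca x5=0xcb  N=0 Z=1
after  4: x0=0x40 x1=0x4d x2=0x0d x3=0x00 x4=0xca x5=0xcb  N=0 Z=0
after  5: x0=0x40 x1=0x4d x2=0x0d x3=0x00 x4=0x0d x5=0xcb  N=0 Z=0
-- IRQ taken; context saved, return-PC = 6 --
mismatch: x4: reported 0x4d vs actual 0x0d

BAD = x4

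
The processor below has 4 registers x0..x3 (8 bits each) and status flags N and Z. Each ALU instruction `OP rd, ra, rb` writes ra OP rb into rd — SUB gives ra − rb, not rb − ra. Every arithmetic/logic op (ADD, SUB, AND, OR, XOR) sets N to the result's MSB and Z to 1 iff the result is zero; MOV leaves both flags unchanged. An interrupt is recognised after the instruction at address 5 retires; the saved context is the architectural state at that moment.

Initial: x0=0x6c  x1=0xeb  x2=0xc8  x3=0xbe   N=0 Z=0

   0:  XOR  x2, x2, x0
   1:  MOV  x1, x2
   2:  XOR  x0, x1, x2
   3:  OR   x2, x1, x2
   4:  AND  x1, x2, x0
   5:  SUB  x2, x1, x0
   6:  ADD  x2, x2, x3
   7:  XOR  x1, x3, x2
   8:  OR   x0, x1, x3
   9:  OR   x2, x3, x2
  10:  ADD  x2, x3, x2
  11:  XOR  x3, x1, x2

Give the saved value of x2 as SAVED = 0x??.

SAVED = 0x00

after  0: x0=0x6c x1=0xeb x2=0xa4 x3=0xbe  N=1 Z=0
after  1: x0=0x6c x1=0xa4 x2=0xa4 x3=0xbe  N=1 Z=0
after  2: x0=0x00 x1=0xa4 x2=0xa4 x3=0xbe  N=0 Z=1
after  3: x0=0x00 x1=0xa4 x2=0xa4 x3=0xbe  N=1 Z=0
after  4: x0=0x00 x1=0x00 x2=0xa4 x3=0xbe  N=0 Z=1
after  5: x0=0x00 x1=0x00 x2=0x00 x3=0xbe  N=0 Z=1
-- IRQ taken; context saved, return-PC = 6 --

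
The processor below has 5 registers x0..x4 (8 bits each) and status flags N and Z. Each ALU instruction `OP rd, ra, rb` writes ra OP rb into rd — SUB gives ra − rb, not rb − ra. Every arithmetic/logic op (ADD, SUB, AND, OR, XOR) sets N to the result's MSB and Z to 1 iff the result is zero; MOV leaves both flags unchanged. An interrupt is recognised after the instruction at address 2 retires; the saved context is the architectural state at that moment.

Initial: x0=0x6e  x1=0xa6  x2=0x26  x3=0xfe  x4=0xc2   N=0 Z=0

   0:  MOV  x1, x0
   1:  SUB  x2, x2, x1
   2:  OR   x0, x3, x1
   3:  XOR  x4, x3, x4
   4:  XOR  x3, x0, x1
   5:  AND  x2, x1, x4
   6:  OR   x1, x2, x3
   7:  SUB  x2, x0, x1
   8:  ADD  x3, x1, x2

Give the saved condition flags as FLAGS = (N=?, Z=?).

after  0: x0=0x6e x1=0x6e x2=0x26 x3=0xfe x4=0xc2  N=0 Z=0
after  1: x0=0x6e x1=0x6e x2=0xb8 x3=0xfe x4=0xc2  N=1 Z=0
after  2: x0=0xfe x1=0x6e x2=0xb8 x3=0xfe x4=0xc2  N=1 Z=0
-- IRQ taken; context saved, return-PC = 3 --

FLAGS = (N=1, Z=0)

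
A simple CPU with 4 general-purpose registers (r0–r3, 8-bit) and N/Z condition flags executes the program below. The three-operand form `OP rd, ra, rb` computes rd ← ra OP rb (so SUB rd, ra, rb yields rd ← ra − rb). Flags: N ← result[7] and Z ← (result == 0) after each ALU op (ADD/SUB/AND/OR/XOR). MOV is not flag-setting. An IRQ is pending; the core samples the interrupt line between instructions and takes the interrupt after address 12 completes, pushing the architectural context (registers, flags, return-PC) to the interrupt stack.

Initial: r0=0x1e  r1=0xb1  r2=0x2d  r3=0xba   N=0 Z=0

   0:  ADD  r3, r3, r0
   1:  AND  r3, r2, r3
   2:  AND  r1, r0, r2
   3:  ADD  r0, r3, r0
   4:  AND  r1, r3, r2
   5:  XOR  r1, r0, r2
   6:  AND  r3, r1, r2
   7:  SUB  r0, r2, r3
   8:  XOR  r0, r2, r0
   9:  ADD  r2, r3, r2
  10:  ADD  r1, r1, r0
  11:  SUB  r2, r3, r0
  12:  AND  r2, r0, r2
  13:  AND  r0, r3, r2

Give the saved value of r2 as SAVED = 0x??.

after  0: r0=0x1e r1=0xb1 r2=0x2d r3=0xd8  N=1 Z=0
after  1: r0=0x1e r1=0xb1 r2=0x2d r3=0x08  N=0 Z=0
after  2: r0=0x1e r1=0x0c r2=0x2d r3=0x08  N=0 Z=0
after  3: r0=0x26 r1=0x0c r2=0x2d r3=0x08  N=0 Z=0
after  4: r0=0x26 r1=0x08 r2=0x2d r3=0x08  N=0 Z=0
after  5: r0=0x26 r1=0x0b r2=0x2d r3=0x08  N=0 Z=0
after  6: r0=0x26 r1=0x0b r2=0x2d r3=0x09  N=0 Z=0
after  7: r0=0x24 r1=0x0b r2=0x2d r3=0x09  N=0 Z=0
after  8: r0=0x09 r1=0x0b r2=0x2d r3=0x09  N=0 Z=0
after  9: r0=0x09 r1=0x0b r2=0x36 r3=0x09  N=0 Z=0
after 10: r0=0x09 r1=0x14 r2=0x36 r3=0x09  N=0 Z=0
after 11: r0=0x09 r1=0x14 r2=0x00 r3=0x09  N=0 Z=1
after 12: r0=0x09 r1=0x14 r2=0x00 r3=0x09  N=0 Z=1
-- IRQ taken; context saved, return-PC = 13 --

SAVED = 0x00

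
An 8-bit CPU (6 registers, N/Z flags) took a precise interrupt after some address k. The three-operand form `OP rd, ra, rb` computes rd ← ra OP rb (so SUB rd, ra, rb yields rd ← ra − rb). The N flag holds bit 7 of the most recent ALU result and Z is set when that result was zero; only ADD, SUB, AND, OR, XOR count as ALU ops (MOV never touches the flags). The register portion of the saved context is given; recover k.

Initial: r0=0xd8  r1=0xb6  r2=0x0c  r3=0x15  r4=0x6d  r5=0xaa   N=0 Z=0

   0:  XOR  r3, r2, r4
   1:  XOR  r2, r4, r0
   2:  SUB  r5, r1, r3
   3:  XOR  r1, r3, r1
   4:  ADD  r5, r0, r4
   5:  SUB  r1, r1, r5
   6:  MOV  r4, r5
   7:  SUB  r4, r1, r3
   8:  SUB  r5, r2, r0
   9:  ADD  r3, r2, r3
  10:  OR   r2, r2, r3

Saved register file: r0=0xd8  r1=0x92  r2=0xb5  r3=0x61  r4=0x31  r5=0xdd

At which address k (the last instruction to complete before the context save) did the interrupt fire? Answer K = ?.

after  0: r0=0xd8 r1=0xb6 r2=0x0c r3=0x61 r4=0x6d r5=0xaa  N=0 Z=0
after  1: r0=0xd8 r1=0xb6 r2=0xb5 r3=0x61 r4=0x6d r5=0xaa  N=1 Z=0
after  2: r0=0xd8 r1=0xb6 r2=0xb5 r3=0x61 r4=0x6d r5=0x55  N=0 Z=0
after  3: r0=0xd8 r1=0xd7 r2=0xb5 r3=0x61 r4=0x6d r5=0x55  N=1 Z=0
after  4: r0=0xd8 r1=0xd7 r2=0xb5 r3=0x61 r4=0x6d r5=0x45  N=0 Z=0
after  5: r0=0xd8 r1=0x92 r2=0xb5 r3=0x61 r4=0x6d r5=0x45  N=1 Z=0
after  6: r0=0xd8 r1=0x92 r2=0xb5 r3=0x61 r4=0x45 r5=0x45  N=1 Z=0
after  7: r0=0xd8 r1=0x92 r2=0xb5 r3=0x61 r4=0x31 r5=0x45  N=0 Z=0
after  8: r0=0xd8 r1=0x92 r2=0xb5 r3=0x61 r4=0x31 r5=0xdd  N=1 Z=0
-- IRQ taken; context saved, return-PC = 9 --

K = 8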